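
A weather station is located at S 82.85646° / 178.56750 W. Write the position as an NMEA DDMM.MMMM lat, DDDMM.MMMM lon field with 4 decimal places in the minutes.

8251.3876,S / 17834.0500,W

Latitude: fractional part 0.856460 → 51.387600 minutes
Longitude: 178° + 0.567500 × 60 = 178° 34.050000′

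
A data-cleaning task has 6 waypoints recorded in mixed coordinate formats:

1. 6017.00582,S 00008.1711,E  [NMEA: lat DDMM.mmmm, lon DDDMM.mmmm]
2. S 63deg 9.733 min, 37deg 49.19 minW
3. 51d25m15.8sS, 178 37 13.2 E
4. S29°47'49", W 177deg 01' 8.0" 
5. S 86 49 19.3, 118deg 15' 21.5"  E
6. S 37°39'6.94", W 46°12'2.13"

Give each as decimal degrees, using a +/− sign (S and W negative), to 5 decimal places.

1. -60.28343, 0.13619
2. -63.16222, -37.81983
3. -51.42106, 178.62033
4. -29.79694, -177.01889
5. -86.82203, 118.25597
6. -37.65193, -46.20059

Point 1:
  Lat: split at 2 digits → 60° and 17.00582′; 60 + 17.00582/60 = 60.283430
  S ⇒ negate
  λ: split at 3 digits → 000° and 8.1711′; 0 + 8.1711/60 = 0.136185
  E ⇒ keep positive
Point 2:
  Latitude: 63 + 9.733/60 = 63.162217
  S → negative
  Longitude: 37 + 49.19/60 = 37.819833
  hemisphere W, so the sign is −
Point 3:
  Lat: 51 + 25/60 + 15.8/3600 = 51.421056
  hemisphere S, so the sign is −
  Longitude: 178° + 37/60 + 13.2/3600 = 178 + 0.616667 + 0.003667 = 178.620333
  E → positive
Point 4:
  Lat: 47′ + 49″ = 47.81667′; 29 + 47.81667/60 = 29.796944
  S → negative
  Lon: 177 + 1/60 + 8/3600 = 177.018889
  W ⇒ negate
Point 5:
  Latitude: 86° + 49/60 + 19.3/3600 = 86 + 0.816667 + 0.005361 = 86.822028
  S → negative
  Longitude: 15′ + 21.5″ = 15.35833′; 118 + 15.35833/60 = 118.255972
  E ⇒ keep positive
Point 6:
  Lat: 37° + 39/60 + 6.94/3600 = 37 + 0.650000 + 0.001928 = 37.651928
  S ⇒ negate
  λ: 12′ + 2.13″ = 12.03550′; 46 + 12.03550/60 = 46.200592
  hemisphere W, so the sign is −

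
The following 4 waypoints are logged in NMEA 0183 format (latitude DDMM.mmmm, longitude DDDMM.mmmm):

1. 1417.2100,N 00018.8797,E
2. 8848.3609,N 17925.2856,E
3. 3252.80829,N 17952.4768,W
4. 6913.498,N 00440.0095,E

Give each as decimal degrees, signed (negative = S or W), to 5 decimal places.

Point 1:
  Lat: split at 2 digits → 14° and 17.21′; 14 + 17.21/60 = 14.286833
  N ⇒ keep positive
  Longitude: degrees = first 3 digits = 0, minutes = 18.8797; 0 + 18.8797/60 = 0.314662
  E ⇒ keep positive
Point 2:
  Lat: degrees = first 2 digits = 88, minutes = 48.3609; 88 + 48.3609/60 = 88.806015
  N → positive
  Lon: split at 3 digits → 179° and 25.2856′; 179 + 25.2856/60 = 179.421427
  E → positive
Point 3:
  Latitude: split at 2 digits → 32° and 52.80829′; 32 + 52.80829/60 = 32.880138
  N ⇒ keep positive
  λ: split at 3 digits → 179° and 52.4768′; 179 + 52.4768/60 = 179.874613
  hemisphere W, so the sign is −
Point 4:
  Latitude: degrees = first 2 digits = 69, minutes = 13.498; 69 + 13.498/60 = 69.224967
  N → positive
  Lon: degrees = first 3 digits = 4, minutes = 40.0095; 4 + 40.0095/60 = 4.666825
  E → positive

1. 14.28683, 0.31466
2. 88.80602, 179.42143
3. 32.88014, -179.87461
4. 69.22497, 4.66683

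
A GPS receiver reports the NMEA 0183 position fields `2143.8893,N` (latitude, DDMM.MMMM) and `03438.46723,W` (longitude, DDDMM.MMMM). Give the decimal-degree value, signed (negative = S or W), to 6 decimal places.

21.731488, -34.641121

φ: degrees = first 2 digits = 21, minutes = 43.8893; 21 + 43.8893/60 = 21.7314883
N ⇒ keep positive
λ: degrees = first 3 digits = 34, minutes = 38.46723; 34 + 38.46723/60 = 34.6411205
W ⇒ negate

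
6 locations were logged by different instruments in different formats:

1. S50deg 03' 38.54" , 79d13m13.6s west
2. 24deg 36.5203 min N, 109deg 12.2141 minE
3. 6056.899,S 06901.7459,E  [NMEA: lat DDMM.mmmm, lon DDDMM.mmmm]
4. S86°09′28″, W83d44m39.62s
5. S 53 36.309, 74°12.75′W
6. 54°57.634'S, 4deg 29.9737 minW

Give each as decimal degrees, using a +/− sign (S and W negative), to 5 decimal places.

1. -50.06071, -79.22044
2. 24.60867, 109.20357
3. -60.94832, 69.02910
4. -86.15778, -83.74434
5. -53.60515, -74.21250
6. -54.96057, -4.49956

Point 1:
  Latitude: 50° + 3/60 + 38.54/3600 = 50 + 0.050000 + 0.010706 = 50.060706
  hemisphere S, so the sign is −
  Lon: 79 + 13/60 + 13.6/3600 = 79.220444
  W → negative
Point 2:
  φ: 36.5203′ = 0.608672°; total 24.608672
  N → positive
  Longitude: 12.2141′ = 0.203568°; total 109.203568
  E ⇒ keep positive
Point 3:
  Lat: split at 2 digits → 60° and 56.899′; 60 + 56.899/60 = 60.948317
  hemisphere S, so the sign is −
  Longitude: degrees = first 3 digits = 69, minutes = 1.7459; 69 + 1.7459/60 = 69.029098
  E ⇒ keep positive
Point 4:
  Lat: 9′ + 28″ = 9.46667′; 86 + 9.46667/60 = 86.157778
  S ⇒ negate
  Lon: 44′ + 39.62″ = 44.66033′; 83 + 44.66033/60 = 83.744339
  W → negative
Point 5:
  Latitude: 36.309′ = 0.605150°; total 53.605150
  S → negative
  Lon: 74 + 12.75/60 = 74.212500
  hemisphere W, so the sign is −
Point 6:
  Latitude: 54 + 57.634/60 = 54.960567
  S ⇒ negate
  Longitude: 29.9737′ = 0.499562°; total 4.499562
  W ⇒ negate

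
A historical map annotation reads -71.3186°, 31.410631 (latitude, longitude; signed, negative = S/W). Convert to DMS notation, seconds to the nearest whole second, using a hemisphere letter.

Latitude is negative → S; |value| = 71.318600
Lat: whole degrees 71; 19.11600′ → 19′ and 6.96″
λ: whole degrees 31; 24.63786′ → 24′ and 38.27″

71°19′7″ S, 31°24′38″ E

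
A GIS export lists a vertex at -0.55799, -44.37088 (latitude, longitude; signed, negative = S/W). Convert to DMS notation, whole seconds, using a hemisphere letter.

0°33′29″ S, 44°22′15″ W

Latitude is negative → S; |value| = 0.557990
Lat: 0.557990° → 33.47940′; 0.47940 × 60 = 28.76″
Longitude is negative → W; |value| = 44.370880
λ: whole degrees 44; 22.25280′ → 22′ and 15.17″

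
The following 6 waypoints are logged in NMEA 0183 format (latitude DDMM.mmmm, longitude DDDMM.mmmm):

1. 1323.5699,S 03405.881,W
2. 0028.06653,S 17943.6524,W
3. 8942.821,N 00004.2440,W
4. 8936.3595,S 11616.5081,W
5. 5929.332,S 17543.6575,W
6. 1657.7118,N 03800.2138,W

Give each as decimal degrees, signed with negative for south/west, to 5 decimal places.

Point 1:
  φ: split at 2 digits → 13° and 23.5699′; 13 + 23.5699/60 = 13.392832
  hemisphere S, so the sign is −
  λ: split at 3 digits → 034° and 5.881′; 34 + 5.881/60 = 34.098017
  hemisphere W, so the sign is −
Point 2:
  Latitude: degrees = first 2 digits = 0, minutes = 28.06653; 0 + 28.06653/60 = 0.467776
  S ⇒ negate
  Longitude: split at 3 digits → 179° and 43.6524′; 179 + 43.6524/60 = 179.727540
  W ⇒ negate
Point 3:
  φ: split at 2 digits → 89° and 42.821′; 89 + 42.821/60 = 89.713683
  N ⇒ keep positive
  Longitude: degrees = first 3 digits = 0, minutes = 4.244; 0 + 4.244/60 = 0.070733
  W ⇒ negate
Point 4:
  Lat: degrees = first 2 digits = 89, minutes = 36.3595; 89 + 36.3595/60 = 89.605992
  hemisphere S, so the sign is −
  Lon: degrees = first 3 digits = 116, minutes = 16.5081; 116 + 16.5081/60 = 116.275135
  W → negative
Point 5:
  Lat: split at 2 digits → 59° and 29.332′; 59 + 29.332/60 = 59.488867
  S → negative
  Lon: degrees = first 3 digits = 175, minutes = 43.6575; 175 + 43.6575/60 = 175.727625
  W → negative
Point 6:
  φ: split at 2 digits → 16° and 57.7118′; 16 + 57.7118/60 = 16.961863
  N ⇒ keep positive
  Lon: degrees = first 3 digits = 38, minutes = 0.2138; 38 + 0.2138/60 = 38.003563
  W ⇒ negate

1. -13.39283, -34.09802
2. -0.46778, -179.72754
3. 89.71368, -0.07073
4. -89.60599, -116.27514
5. -59.48887, -175.72763
6. 16.96186, -38.00356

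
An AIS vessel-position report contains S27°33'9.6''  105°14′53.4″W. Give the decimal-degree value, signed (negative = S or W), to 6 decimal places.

-27.552667, -105.248167

Lat: 33′ + 9.6″ = 33.16000′; 27 + 33.16000/60 = 27.5526667
hemisphere S, so the sign is −
Longitude: 105 + 14/60 + 53.4/3600 = 105.2481667
W ⇒ negate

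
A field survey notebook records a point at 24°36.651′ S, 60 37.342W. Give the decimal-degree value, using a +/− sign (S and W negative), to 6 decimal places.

Latitude: 36.651′ = 0.610850°; total 24.6108500
S ⇒ negate
Lon: 60 + 37.342/60 = 60.6223667
W ⇒ negate

-24.610850, -60.622367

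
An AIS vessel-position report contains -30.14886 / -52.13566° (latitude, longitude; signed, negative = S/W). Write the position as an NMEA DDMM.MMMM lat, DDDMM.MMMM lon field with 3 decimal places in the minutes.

3008.932,S / 05208.140,W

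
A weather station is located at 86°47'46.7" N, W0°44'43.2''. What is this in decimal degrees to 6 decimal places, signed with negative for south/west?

86.796306, -0.745333

Lat: 86 + 47/60 + 46.7/3600 = 86.7963056
N → positive
Longitude: 44′ + 43.2″ = 44.72000′; 0 + 44.72000/60 = 0.7453333
W → negative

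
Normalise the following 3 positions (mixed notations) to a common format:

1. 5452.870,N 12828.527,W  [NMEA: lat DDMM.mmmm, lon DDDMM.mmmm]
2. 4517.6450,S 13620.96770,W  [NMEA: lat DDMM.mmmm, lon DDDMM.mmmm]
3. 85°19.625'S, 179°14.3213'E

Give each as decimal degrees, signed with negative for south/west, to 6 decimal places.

Point 1:
  φ: degrees = first 2 digits = 54, minutes = 52.87; 54 + 52.87/60 = 54.8811667
  N ⇒ keep positive
  λ: degrees = first 3 digits = 128, minutes = 28.527; 128 + 28.527/60 = 128.4754500
  hemisphere W, so the sign is −
Point 2:
  Lat: split at 2 digits → 45° and 17.645′; 45 + 17.645/60 = 45.2940833
  hemisphere S, so the sign is −
  Longitude: degrees = first 3 digits = 136, minutes = 20.9677; 136 + 20.9677/60 = 136.3494617
  hemisphere W, so the sign is −
Point 3:
  Latitude: 19.625′ = 0.327083°; total 85.3270833
  S → negative
  Longitude: 14.3213′ = 0.238688°; total 179.2386883
  E → positive

1. 54.881167, -128.475450
2. -45.294083, -136.349462
3. -85.327083, 179.238688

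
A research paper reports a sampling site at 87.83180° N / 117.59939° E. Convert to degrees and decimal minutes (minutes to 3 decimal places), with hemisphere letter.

87° 49.908′ N, 117° 35.963′ E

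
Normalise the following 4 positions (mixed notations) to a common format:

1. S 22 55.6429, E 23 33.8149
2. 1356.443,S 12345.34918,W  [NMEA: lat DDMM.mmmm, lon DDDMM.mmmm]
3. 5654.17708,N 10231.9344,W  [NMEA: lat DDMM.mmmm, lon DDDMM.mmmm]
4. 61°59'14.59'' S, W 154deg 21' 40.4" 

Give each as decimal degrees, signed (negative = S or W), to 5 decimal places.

1. -22.92738, 23.56358
2. -13.94072, -123.75582
3. 56.90295, -102.53224
4. -61.98739, -154.36122

Point 1:
  Latitude: 22 + 55.6429/60 = 22.927382
  S ⇒ negate
  Longitude: 33.8149′ = 0.563582°; total 23.563582
  E ⇒ keep positive
Point 2:
  Latitude: split at 2 digits → 13° and 56.443′; 13 + 56.443/60 = 13.940717
  S → negative
  Lon: degrees = first 3 digits = 123, minutes = 45.34918; 123 + 45.34918/60 = 123.755820
  W → negative
Point 3:
  Lat: split at 2 digits → 56° and 54.17708′; 56 + 54.17708/60 = 56.902951
  N → positive
  Longitude: degrees = first 3 digits = 102, minutes = 31.9344; 102 + 31.9344/60 = 102.532240
  hemisphere W, so the sign is −
Point 4:
  Latitude: 59′ + 14.59″ = 59.24317′; 61 + 59.24317/60 = 61.987386
  S ⇒ negate
  Longitude: 154° + 21/60 + 40.4/3600 = 154 + 0.350000 + 0.011222 = 154.361222
  W ⇒ negate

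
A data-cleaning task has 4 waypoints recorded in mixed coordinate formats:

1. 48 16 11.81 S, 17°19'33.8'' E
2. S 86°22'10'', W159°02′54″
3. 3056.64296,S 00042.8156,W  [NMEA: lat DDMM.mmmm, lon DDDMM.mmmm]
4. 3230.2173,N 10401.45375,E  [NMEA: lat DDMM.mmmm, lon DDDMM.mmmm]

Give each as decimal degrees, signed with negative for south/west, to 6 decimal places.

1. -48.269947, 17.326056
2. -86.369444, -159.048333
3. -30.944049, -0.713593
4. 32.503622, 104.024229

Point 1:
  Lat: 16′ + 11.81″ = 16.19683′; 48 + 16.19683/60 = 48.2699472
  S ⇒ negate
  Lon: 17 + 19/60 + 33.8/3600 = 17.3260556
  E → positive
Point 2:
  φ: 86° + 22/60 + 10/3600 = 86 + 0.366667 + 0.002778 = 86.3694444
  hemisphere S, so the sign is −
  λ: 2′ + 54″ = 2.90000′; 159 + 2.90000/60 = 159.0483333
  hemisphere W, so the sign is −
Point 3:
  Latitude: split at 2 digits → 30° and 56.64296′; 30 + 56.64296/60 = 30.9440493
  S → negative
  Lon: degrees = first 3 digits = 0, minutes = 42.8156; 0 + 42.8156/60 = 0.7135933
  W ⇒ negate
Point 4:
  Latitude: degrees = first 2 digits = 32, minutes = 30.2173; 32 + 30.2173/60 = 32.5036217
  N ⇒ keep positive
  Longitude: degrees = first 3 digits = 104, minutes = 1.45375; 104 + 1.45375/60 = 104.0242292
  E ⇒ keep positive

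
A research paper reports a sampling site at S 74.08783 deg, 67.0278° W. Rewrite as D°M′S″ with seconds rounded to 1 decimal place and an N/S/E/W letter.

74°05′16.2″ S, 67°01′40.1″ W

φ: whole degrees 74; 5.26980′ → 5′ and 16.188″
Lon: 0.027800 × 60 = 1.66800′ → 1′, remainder × 60 = 40.080″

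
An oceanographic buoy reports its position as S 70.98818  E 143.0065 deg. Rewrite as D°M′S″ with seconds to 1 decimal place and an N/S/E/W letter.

φ: 0.988180 × 60 = 59.29080′ → 59′, remainder × 60 = 17.448″
Longitude: 0.006500 × 60 = 0.39000′ → 0′, remainder × 60 = 23.400″

70°59′17.4″ S, 143°00′23.4″ E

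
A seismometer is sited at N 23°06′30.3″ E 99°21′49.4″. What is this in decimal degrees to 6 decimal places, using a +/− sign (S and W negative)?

Latitude: 23° + 6/60 + 30.3/3600 = 23 + 0.100000 + 0.008417 = 23.1084167
N → positive
Longitude: 21′ + 49.4″ = 21.82333′; 99 + 21.82333/60 = 99.3637222
E → positive

23.108417, 99.363722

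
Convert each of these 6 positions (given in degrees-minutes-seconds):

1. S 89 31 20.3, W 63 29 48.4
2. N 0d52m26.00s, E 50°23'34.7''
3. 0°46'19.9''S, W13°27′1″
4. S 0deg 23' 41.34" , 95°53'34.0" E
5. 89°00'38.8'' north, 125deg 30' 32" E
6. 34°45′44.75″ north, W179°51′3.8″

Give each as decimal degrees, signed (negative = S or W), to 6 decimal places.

1. -89.522306, -63.496778
2. 0.873889, 50.392972
3. -0.772194, -13.450278
4. -0.394817, 95.892778
5. 89.010778, 125.508889
6. 34.762431, -179.851056

Point 1:
  Latitude: 89° + 31/60 + 20.3/3600 = 89 + 0.516667 + 0.005639 = 89.5223056
  S ⇒ negate
  λ: 63° + 29/60 + 48.4/3600 = 63 + 0.483333 + 0.013444 = 63.4967778
  hemisphere W, so the sign is −
Point 2:
  φ: 0° + 52/60 + 26/3600 = 0 + 0.866667 + 0.007222 = 0.8738889
  N ⇒ keep positive
  Longitude: 23′ + 34.7″ = 23.57833′; 50 + 23.57833/60 = 50.3929722
  E → positive
Point 3:
  Latitude: 0 + 46/60 + 19.9/3600 = 0.7721944
  S ⇒ negate
  λ: 27′ + 1″ = 27.01667′; 13 + 27.01667/60 = 13.4502778
  hemisphere W, so the sign is −
Point 4:
  φ: 23′ + 41.34″ = 23.68900′; 0 + 23.68900/60 = 0.3948167
  S ⇒ negate
  Longitude: 53′ + 34″ = 53.56667′; 95 + 53.56667/60 = 95.8927778
  E ⇒ keep positive
Point 5:
  Latitude: 89° + 0/60 + 38.8/3600 = 89 + 0.000000 + 0.010778 = 89.0107778
  N → positive
  Longitude: 125 + 30/60 + 32/3600 = 125.5088889
  E → positive
Point 6:
  φ: 45′ + 44.75″ = 45.74583′; 34 + 45.74583/60 = 34.7624306
  N → positive
  λ: 179 + 51/60 + 3.8/3600 = 179.8510556
  W ⇒ negate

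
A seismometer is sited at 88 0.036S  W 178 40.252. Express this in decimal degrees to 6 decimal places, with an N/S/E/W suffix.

Latitude: 0.036′ = 0.000600°; total 88.0006000
λ: 40.252′ = 0.670867°; total 178.6708667

88.000600° S, 178.670867° W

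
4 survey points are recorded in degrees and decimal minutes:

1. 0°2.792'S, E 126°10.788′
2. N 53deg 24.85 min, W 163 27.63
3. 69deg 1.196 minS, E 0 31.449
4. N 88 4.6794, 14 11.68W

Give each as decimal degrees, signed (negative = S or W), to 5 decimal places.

1. -0.04653, 126.17980
2. 53.41417, -163.46050
3. -69.01993, 0.52415
4. 88.07799, -14.19467

Point 1:
  φ: 0 + 2.792/60 = 0.046533
  S → negative
  Lon: 10.788′ = 0.179800°; total 126.179800
  E ⇒ keep positive
Point 2:
  φ: 53 + 24.85/60 = 53.414167
  N → positive
  Lon: 163 + 27.63/60 = 163.460500
  hemisphere W, so the sign is −
Point 3:
  Lat: 1.196′ = 0.019933°; total 69.019933
  S → negative
  λ: 31.449′ = 0.524150°; total 0.524150
  E ⇒ keep positive
Point 4:
  Latitude: 4.6794′ = 0.077990°; total 88.077990
  N ⇒ keep positive
  λ: 14 + 11.68/60 = 14.194667
  W ⇒ negate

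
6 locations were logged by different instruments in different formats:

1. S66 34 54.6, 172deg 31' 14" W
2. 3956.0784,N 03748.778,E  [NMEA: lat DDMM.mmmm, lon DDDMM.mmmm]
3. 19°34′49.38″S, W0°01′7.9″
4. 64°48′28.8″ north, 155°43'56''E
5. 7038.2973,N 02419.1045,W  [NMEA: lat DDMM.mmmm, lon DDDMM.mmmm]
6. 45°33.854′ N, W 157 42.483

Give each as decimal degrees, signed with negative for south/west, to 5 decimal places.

1. -66.58183, -172.52056
2. 39.93464, 37.81297
3. -19.58038, -0.01886
4. 64.80800, 155.73222
5. 70.63829, -24.31841
6. 45.56423, -157.70805

Point 1:
  φ: 34′ + 54.6″ = 34.91000′; 66 + 34.91000/60 = 66.581833
  hemisphere S, so the sign is −
  λ: 172° + 31/60 + 14/3600 = 172 + 0.516667 + 0.003889 = 172.520556
  hemisphere W, so the sign is −
Point 2:
  Lat: split at 2 digits → 39° and 56.0784′; 39 + 56.0784/60 = 39.934640
  N ⇒ keep positive
  Longitude: split at 3 digits → 037° and 48.778′; 37 + 48.778/60 = 37.812967
  E → positive
Point 3:
  φ: 19° + 34/60 + 49.38/3600 = 19 + 0.566667 + 0.013717 = 19.580383
  S → negative
  λ: 0 + 1/60 + 7.9/3600 = 0.018861
  W → negative
Point 4:
  Latitude: 48′ + 28.8″ = 48.48000′; 64 + 48.48000/60 = 64.808000
  N ⇒ keep positive
  Longitude: 155 + 43/60 + 56/3600 = 155.732222
  E → positive
Point 5:
  Latitude: split at 2 digits → 70° and 38.2973′; 70 + 38.2973/60 = 70.638288
  N ⇒ keep positive
  Lon: split at 3 digits → 024° and 19.1045′; 24 + 19.1045/60 = 24.318408
  hemisphere W, so the sign is −
Point 6:
  Latitude: 33.854′ = 0.564233°; total 45.564233
  N → positive
  Lon: 157 + 42.483/60 = 157.708050
  hemisphere W, so the sign is −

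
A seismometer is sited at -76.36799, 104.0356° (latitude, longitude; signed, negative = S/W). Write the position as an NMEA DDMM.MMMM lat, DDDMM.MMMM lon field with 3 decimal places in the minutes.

7622.079,S / 10402.136,E

Latitude is negative → S; |value| = 76.367990
φ: fractional part 0.367990 → 22.07940 minutes
Longitude: minutes = (104.035600 − 104) × 60 = 2.13600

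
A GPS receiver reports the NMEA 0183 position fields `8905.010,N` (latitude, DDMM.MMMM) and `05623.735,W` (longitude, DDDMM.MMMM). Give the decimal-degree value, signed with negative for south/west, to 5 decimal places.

89.08350, -56.39558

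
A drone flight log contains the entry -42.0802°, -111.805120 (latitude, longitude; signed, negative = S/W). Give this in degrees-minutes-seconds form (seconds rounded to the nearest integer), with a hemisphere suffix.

42°04′49″ S, 111°48′18″ W

Latitude is negative → S; |value| = 42.080200
φ: whole degrees 42; 4.81200′ → 4′ and 48.72″
Longitude is negative → W; |value| = 111.805120
Longitude: 0.805120 × 60 = 48.30720′ → 48′, remainder × 60 = 18.43″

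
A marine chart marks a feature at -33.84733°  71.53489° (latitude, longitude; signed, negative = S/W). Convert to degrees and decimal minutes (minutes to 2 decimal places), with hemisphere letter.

33° 50.84′ S, 71° 32.09′ E

Latitude is negative → S; |value| = 33.847330
φ: 33° + 0.847330 × 60 = 33° 50.8398′
Lon: minutes = (71.534890 − 71) × 60 = 32.0934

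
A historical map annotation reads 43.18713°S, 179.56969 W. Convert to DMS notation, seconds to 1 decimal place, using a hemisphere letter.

43°11′13.7″ S, 179°34′10.9″ W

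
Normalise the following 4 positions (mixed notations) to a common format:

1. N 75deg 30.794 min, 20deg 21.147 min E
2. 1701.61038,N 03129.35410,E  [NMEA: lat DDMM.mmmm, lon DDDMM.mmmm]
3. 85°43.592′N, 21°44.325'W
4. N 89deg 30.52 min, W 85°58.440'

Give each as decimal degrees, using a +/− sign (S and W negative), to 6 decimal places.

Point 1:
  Latitude: 30.794′ = 0.513233°; total 75.5132333
  N → positive
  λ: 21.147′ = 0.352450°; total 20.3524500
  E → positive
Point 2:
  Lat: split at 2 digits → 17° and 1.61038′; 17 + 1.61038/60 = 17.0268397
  N → positive
  Lon: split at 3 digits → 031° and 29.3541′; 31 + 29.3541/60 = 31.4892350
  E ⇒ keep positive
Point 3:
  Latitude: 85 + 43.592/60 = 85.7265333
  N → positive
  λ: 21 + 44.325/60 = 21.7387500
  hemisphere W, so the sign is −
Point 4:
  φ: 89 + 30.52/60 = 89.5086667
  N → positive
  Longitude: 58.44′ = 0.974000°; total 85.9740000
  hemisphere W, so the sign is −

1. 75.513233, 20.352450
2. 17.026840, 31.489235
3. 85.726533, -21.738750
4. 89.508667, -85.974000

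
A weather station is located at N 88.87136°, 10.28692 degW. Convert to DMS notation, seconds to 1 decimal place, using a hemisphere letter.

88°52′16.9″ N, 10°17′12.9″ W

φ: 0.871360° → 52.28160′; 0.28160 × 60 = 16.896″
Longitude: 0.286920 × 60 = 17.21520′ → 17′, remainder × 60 = 12.912″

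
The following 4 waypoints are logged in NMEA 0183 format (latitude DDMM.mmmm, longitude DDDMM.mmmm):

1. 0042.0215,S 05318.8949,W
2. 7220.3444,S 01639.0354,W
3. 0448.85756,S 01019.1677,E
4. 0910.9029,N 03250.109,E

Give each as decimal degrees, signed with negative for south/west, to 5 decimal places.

Point 1:
  Latitude: split at 2 digits → 00° and 42.0215′; 0 + 42.0215/60 = 0.700358
  S → negative
  Longitude: split at 3 digits → 053° and 18.8949′; 53 + 18.8949/60 = 53.314915
  W → negative
Point 2:
  Latitude: split at 2 digits → 72° and 20.3444′; 72 + 20.3444/60 = 72.339073
  S ⇒ negate
  Lon: split at 3 digits → 016° and 39.0354′; 16 + 39.0354/60 = 16.650590
  hemisphere W, so the sign is −
Point 3:
  Lat: degrees = first 2 digits = 4, minutes = 48.85756; 4 + 48.85756/60 = 4.814293
  S ⇒ negate
  λ: split at 3 digits → 010° and 19.1677′; 10 + 19.1677/60 = 10.319462
  E → positive
Point 4:
  Latitude: split at 2 digits → 09° and 10.9029′; 9 + 10.9029/60 = 9.181715
  N ⇒ keep positive
  λ: degrees = first 3 digits = 32, minutes = 50.109; 32 + 50.109/60 = 32.835150
  E ⇒ keep positive

1. -0.70036, -53.31492
2. -72.33907, -16.65059
3. -4.81429, 10.31946
4. 9.18172, 32.83515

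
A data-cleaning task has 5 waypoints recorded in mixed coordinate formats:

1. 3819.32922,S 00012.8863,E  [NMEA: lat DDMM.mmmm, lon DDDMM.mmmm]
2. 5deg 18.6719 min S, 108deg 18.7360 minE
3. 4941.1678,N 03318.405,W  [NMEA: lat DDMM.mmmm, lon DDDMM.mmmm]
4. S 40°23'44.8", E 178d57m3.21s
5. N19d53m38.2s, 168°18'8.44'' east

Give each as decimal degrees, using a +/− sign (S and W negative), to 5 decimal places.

1. -38.32215, 0.21477
2. -5.31120, 108.31227
3. 49.68613, -33.30675
4. -40.39578, 178.95089
5. 19.89394, 168.30234

Point 1:
  Latitude: split at 2 digits → 38° and 19.32922′; 38 + 19.32922/60 = 38.322154
  S ⇒ negate
  λ: degrees = first 3 digits = 0, minutes = 12.8863; 0 + 12.8863/60 = 0.214772
  E → positive
Point 2:
  Latitude: 5 + 18.6719/60 = 5.311198
  S → negative
  Lon: 18.736′ = 0.312267°; total 108.312267
  E → positive
Point 3:
  φ: degrees = first 2 digits = 49, minutes = 41.1678; 49 + 41.1678/60 = 49.686130
  N ⇒ keep positive
  λ: degrees = first 3 digits = 33, minutes = 18.405; 33 + 18.405/60 = 33.306750
  W → negative
Point 4:
  Lat: 23′ + 44.8″ = 23.74667′; 40 + 23.74667/60 = 40.395778
  S ⇒ negate
  λ: 178 + 57/60 + 3.21/3600 = 178.950892
  E → positive
Point 5:
  Latitude: 53′ + 38.2″ = 53.63667′; 19 + 53.63667/60 = 19.893944
  N ⇒ keep positive
  λ: 18′ + 8.44″ = 18.14067′; 168 + 18.14067/60 = 168.302344
  E ⇒ keep positive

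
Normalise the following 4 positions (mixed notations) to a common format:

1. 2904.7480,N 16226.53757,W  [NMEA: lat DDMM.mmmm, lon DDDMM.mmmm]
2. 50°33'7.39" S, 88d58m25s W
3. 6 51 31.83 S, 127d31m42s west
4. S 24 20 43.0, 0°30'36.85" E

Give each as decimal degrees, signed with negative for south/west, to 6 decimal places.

Point 1:
  Lat: degrees = first 2 digits = 29, minutes = 4.748; 29 + 4.748/60 = 29.0791333
  N → positive
  λ: degrees = first 3 digits = 162, minutes = 26.53757; 162 + 26.53757/60 = 162.4422928
  W → negative
Point 2:
  Latitude: 33′ + 7.39″ = 33.12317′; 50 + 33.12317/60 = 50.5520528
  hemisphere S, so the sign is −
  λ: 88° + 58/60 + 25/3600 = 88 + 0.966667 + 0.006944 = 88.9736111
  hemisphere W, so the sign is −
Point 3:
  Lat: 6° + 51/60 + 31.83/3600 = 6 + 0.850000 + 0.008842 = 6.8588417
  hemisphere S, so the sign is −
  Longitude: 31′ + 42″ = 31.70000′; 127 + 31.70000/60 = 127.5283333
  W ⇒ negate
Point 4:
  Latitude: 20′ + 43″ = 20.71667′; 24 + 20.71667/60 = 24.3452778
  hemisphere S, so the sign is −
  Longitude: 0 + 30/60 + 36.85/3600 = 0.5102361
  E ⇒ keep positive

1. 29.079133, -162.442293
2. -50.552053, -88.973611
3. -6.858842, -127.528333
4. -24.345278, 0.510236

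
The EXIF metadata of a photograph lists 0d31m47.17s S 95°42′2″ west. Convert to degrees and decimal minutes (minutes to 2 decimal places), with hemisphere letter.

Lat: seconds/60 = 0.78617; minutes = 31 + 0.78617 = 31.7862
Lon: 42 + 2/60 = 42.0333′

0° 31.79′ S, 95° 42.03′ W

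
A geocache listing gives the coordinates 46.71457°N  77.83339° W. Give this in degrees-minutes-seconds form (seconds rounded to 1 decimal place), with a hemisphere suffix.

Latitude: whole degrees 46; 42.87420′ → 42′ and 52.452″
λ: whole degrees 77; 50.00340′ → 50′ and 0.204″

46°42′52.5″ N, 77°50′0.2″ W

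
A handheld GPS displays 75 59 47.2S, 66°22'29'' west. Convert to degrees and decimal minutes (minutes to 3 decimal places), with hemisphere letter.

75° 59.787′ S, 66° 22.483′ W

Latitude: seconds/60 = 0.78667; minutes = 59 + 0.78667 = 59.78667
Longitude: 22 + 29/60 = 22.48333′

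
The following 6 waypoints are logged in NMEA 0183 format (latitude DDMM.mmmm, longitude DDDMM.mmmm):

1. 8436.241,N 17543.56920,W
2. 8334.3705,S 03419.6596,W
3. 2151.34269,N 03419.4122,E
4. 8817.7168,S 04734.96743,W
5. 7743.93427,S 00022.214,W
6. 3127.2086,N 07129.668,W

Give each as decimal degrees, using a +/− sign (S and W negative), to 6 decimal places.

1. 84.604017, -175.726153
2. -83.572842, -34.327660
3. 21.855712, 34.323537
4. -88.295280, -47.582791
5. -77.732238, -0.370233
6. 31.453477, -71.494467

Point 1:
  Latitude: degrees = first 2 digits = 84, minutes = 36.241; 84 + 36.241/60 = 84.6040167
  N ⇒ keep positive
  Lon: split at 3 digits → 175° and 43.5692′; 175 + 43.5692/60 = 175.7261533
  W → negative
Point 2:
  Lat: degrees = first 2 digits = 83, minutes = 34.3705; 83 + 34.3705/60 = 83.5728417
  hemisphere S, so the sign is −
  Longitude: split at 3 digits → 034° and 19.6596′; 34 + 19.6596/60 = 34.3276600
  hemisphere W, so the sign is −
Point 3:
  Latitude: split at 2 digits → 21° and 51.34269′; 21 + 51.34269/60 = 21.8557115
  N → positive
  Lon: degrees = first 3 digits = 34, minutes = 19.4122; 34 + 19.4122/60 = 34.3235367
  E → positive
Point 4:
  Latitude: split at 2 digits → 88° and 17.7168′; 88 + 17.7168/60 = 88.2952800
  S ⇒ negate
  Longitude: split at 3 digits → 047° and 34.96743′; 47 + 34.96743/60 = 47.5827905
  W → negative
Point 5:
  Lat: split at 2 digits → 77° and 43.93427′; 77 + 43.93427/60 = 77.7322378
  S → negative
  λ: split at 3 digits → 000° and 22.214′; 0 + 22.214/60 = 0.3702333
  W → negative
Point 6:
  Latitude: split at 2 digits → 31° and 27.2086′; 31 + 27.2086/60 = 31.4534767
  N → positive
  Lon: degrees = first 3 digits = 71, minutes = 29.668; 71 + 29.668/60 = 71.4944667
  hemisphere W, so the sign is −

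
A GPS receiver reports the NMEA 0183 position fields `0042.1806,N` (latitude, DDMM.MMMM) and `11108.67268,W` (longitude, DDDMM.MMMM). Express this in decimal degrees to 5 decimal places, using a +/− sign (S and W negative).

0.70301, -111.14454

Latitude: degrees = first 2 digits = 0, minutes = 42.1806; 0 + 42.1806/60 = 0.703010
N → positive
Lon: split at 3 digits → 111° and 8.67268′; 111 + 8.67268/60 = 111.144545
W ⇒ negate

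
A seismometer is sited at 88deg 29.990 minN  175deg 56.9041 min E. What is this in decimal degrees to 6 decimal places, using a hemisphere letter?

Lat: 29.99′ = 0.499833°; total 88.4998333
Longitude: 56.9041′ = 0.948402°; total 175.9484017

88.499833° N, 175.948402° E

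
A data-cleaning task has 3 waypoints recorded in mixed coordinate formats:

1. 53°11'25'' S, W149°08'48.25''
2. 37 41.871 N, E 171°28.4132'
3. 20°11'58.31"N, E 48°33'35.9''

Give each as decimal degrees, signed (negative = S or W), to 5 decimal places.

1. -53.19028, -149.14674
2. 37.69785, 171.47355
3. 20.19953, 48.55997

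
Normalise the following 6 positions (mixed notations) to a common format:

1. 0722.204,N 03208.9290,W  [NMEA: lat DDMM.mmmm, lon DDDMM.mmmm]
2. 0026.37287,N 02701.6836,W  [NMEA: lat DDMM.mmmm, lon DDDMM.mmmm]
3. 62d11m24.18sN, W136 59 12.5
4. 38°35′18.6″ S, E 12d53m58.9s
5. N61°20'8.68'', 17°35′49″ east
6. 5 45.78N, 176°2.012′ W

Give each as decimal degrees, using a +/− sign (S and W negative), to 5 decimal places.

1. 7.37007, -32.14882
2. 0.43955, -27.02806
3. 62.19005, -136.98681
4. -38.58850, 12.89969
5. 61.33574, 17.59694
6. 5.76300, -176.03353

Point 1:
  φ: degrees = first 2 digits = 7, minutes = 22.204; 7 + 22.204/60 = 7.370067
  N ⇒ keep positive
  λ: split at 3 digits → 032° and 8.929′; 32 + 8.929/60 = 32.148817
  hemisphere W, so the sign is −
Point 2:
  φ: degrees = first 2 digits = 0, minutes = 26.37287; 0 + 26.37287/60 = 0.439548
  N ⇒ keep positive
  Lon: degrees = first 3 digits = 27, minutes = 1.6836; 27 + 1.6836/60 = 27.028060
  W → negative
Point 3:
  Lat: 62 + 11/60 + 24.18/3600 = 62.190050
  N ⇒ keep positive
  Lon: 136° + 59/60 + 12.5/3600 = 136 + 0.983333 + 0.003472 = 136.986806
  W ⇒ negate
Point 4:
  Lat: 38° + 35/60 + 18.6/3600 = 38 + 0.583333 + 0.005167 = 38.588500
  S ⇒ negate
  Lon: 12 + 53/60 + 58.9/3600 = 12.899694
  E → positive
Point 5:
  Latitude: 61° + 20/60 + 8.68/3600 = 61 + 0.333333 + 0.002411 = 61.335744
  N ⇒ keep positive
  Longitude: 35′ + 49″ = 35.81667′; 17 + 35.81667/60 = 17.596944
  E ⇒ keep positive
Point 6:
  Latitude: 5 + 45.78/60 = 5.763000
  N → positive
  λ: 2.012′ = 0.033533°; total 176.033533
  W ⇒ negate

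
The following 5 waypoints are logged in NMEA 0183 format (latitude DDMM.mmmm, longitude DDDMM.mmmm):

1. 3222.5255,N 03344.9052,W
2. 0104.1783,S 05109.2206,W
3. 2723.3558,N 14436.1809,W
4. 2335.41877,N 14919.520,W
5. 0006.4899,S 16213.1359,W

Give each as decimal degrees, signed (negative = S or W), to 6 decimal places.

1. 32.375425, -33.748420
2. -1.069638, -51.153677
3. 27.389263, -144.603015
4. 23.590313, -149.325333
5. -0.108165, -162.218932

Point 1:
  Latitude: degrees = first 2 digits = 32, minutes = 22.5255; 32 + 22.5255/60 = 32.3754250
  N → positive
  Longitude: degrees = first 3 digits = 33, minutes = 44.9052; 33 + 44.9052/60 = 33.7484200
  W ⇒ negate
Point 2:
  φ: degrees = first 2 digits = 1, minutes = 4.1783; 1 + 4.1783/60 = 1.0696383
  hemisphere S, so the sign is −
  λ: split at 3 digits → 051° and 9.2206′; 51 + 9.2206/60 = 51.1536767
  hemisphere W, so the sign is −
Point 3:
  φ: degrees = first 2 digits = 27, minutes = 23.3558; 27 + 23.3558/60 = 27.3892633
  N → positive
  λ: split at 3 digits → 144° and 36.1809′; 144 + 36.1809/60 = 144.6030150
  W ⇒ negate
Point 4:
  Lat: degrees = first 2 digits = 23, minutes = 35.41877; 23 + 35.41877/60 = 23.5903128
  N ⇒ keep positive
  λ: split at 3 digits → 149° and 19.52′; 149 + 19.52/60 = 149.3253333
  hemisphere W, so the sign is −
Point 5:
  φ: split at 2 digits → 00° and 6.4899′; 0 + 6.4899/60 = 0.1081650
  S → negative
  λ: degrees = first 3 digits = 162, minutes = 13.1359; 162 + 13.1359/60 = 162.2189317
  hemisphere W, so the sign is −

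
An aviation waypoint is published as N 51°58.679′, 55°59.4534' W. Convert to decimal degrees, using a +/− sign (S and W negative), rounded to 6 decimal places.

Lat: 51 + 58.679/60 = 51.9779833
N → positive
λ: 55 + 59.4534/60 = 55.9908900
W ⇒ negate

51.977983, -55.990890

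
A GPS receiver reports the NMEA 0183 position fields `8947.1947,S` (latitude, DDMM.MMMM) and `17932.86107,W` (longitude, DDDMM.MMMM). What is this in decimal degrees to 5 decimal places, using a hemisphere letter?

89.78658° S, 179.54768° W

Lat: split at 2 digits → 89° and 47.1947′; 89 + 47.1947/60 = 89.786578
Lon: degrees = first 3 digits = 179, minutes = 32.86107; 179 + 32.86107/60 = 179.547685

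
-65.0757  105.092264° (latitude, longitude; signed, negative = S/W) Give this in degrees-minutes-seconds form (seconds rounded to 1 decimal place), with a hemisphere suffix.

Latitude is negative → S; |value| = 65.075700
Lat: 0.075700 × 60 = 4.54200′ → 4′, remainder × 60 = 32.520″
λ: 0.092264 × 60 = 5.53584′ → 5′, remainder × 60 = 32.150″

65°04′32.5″ S, 105°05′32.2″ E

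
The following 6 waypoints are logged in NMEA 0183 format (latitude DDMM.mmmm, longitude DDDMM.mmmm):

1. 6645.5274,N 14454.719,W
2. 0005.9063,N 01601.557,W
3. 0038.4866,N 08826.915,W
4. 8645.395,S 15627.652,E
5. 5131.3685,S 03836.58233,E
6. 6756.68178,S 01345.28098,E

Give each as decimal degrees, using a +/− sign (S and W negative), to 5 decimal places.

Point 1:
  Lat: split at 2 digits → 66° and 45.5274′; 66 + 45.5274/60 = 66.758790
  N ⇒ keep positive
  λ: split at 3 digits → 144° and 54.719′; 144 + 54.719/60 = 144.911983
  W → negative
Point 2:
  φ: split at 2 digits → 00° and 5.9063′; 0 + 5.9063/60 = 0.098438
  N → positive
  λ: degrees = first 3 digits = 16, minutes = 1.557; 16 + 1.557/60 = 16.025950
  W ⇒ negate
Point 3:
  Lat: degrees = first 2 digits = 0, minutes = 38.4866; 0 + 38.4866/60 = 0.641443
  N → positive
  λ: degrees = first 3 digits = 88, minutes = 26.915; 88 + 26.915/60 = 88.448583
  hemisphere W, so the sign is −
Point 4:
  Lat: split at 2 digits → 86° and 45.395′; 86 + 45.395/60 = 86.756583
  hemisphere S, so the sign is −
  Longitude: split at 3 digits → 156° and 27.652′; 156 + 27.652/60 = 156.460867
  E ⇒ keep positive
Point 5:
  φ: degrees = first 2 digits = 51, minutes = 31.3685; 51 + 31.3685/60 = 51.522808
  S → negative
  λ: split at 3 digits → 038° and 36.58233′; 38 + 36.58233/60 = 38.609706
  E → positive
Point 6:
  Lat: split at 2 digits → 67° and 56.68178′; 67 + 56.68178/60 = 67.944696
  hemisphere S, so the sign is −
  λ: degrees = first 3 digits = 13, minutes = 45.28098; 13 + 45.28098/60 = 13.754683
  E ⇒ keep positive

1. 66.75879, -144.91198
2. 0.09844, -16.02595
3. 0.64144, -88.44858
4. -86.75658, 156.46087
5. -51.52281, 38.60971
6. -67.94470, 13.75468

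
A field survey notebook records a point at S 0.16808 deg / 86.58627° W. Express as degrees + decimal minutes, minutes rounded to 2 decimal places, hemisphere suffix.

0° 10.08′ S, 86° 35.18′ W

Latitude: fractional part 0.168080 → 10.0848 minutes
Longitude: minutes = (86.586270 − 86) × 60 = 35.1762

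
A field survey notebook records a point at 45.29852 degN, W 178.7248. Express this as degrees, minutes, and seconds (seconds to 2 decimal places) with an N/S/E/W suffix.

φ: whole degrees 45; 17.91120′ → 17′ and 54.6720″
λ: 0.724800 × 60 = 43.48800′ → 43′, remainder × 60 = 29.2800″

45°17′54.67″ N, 178°43′29.28″ W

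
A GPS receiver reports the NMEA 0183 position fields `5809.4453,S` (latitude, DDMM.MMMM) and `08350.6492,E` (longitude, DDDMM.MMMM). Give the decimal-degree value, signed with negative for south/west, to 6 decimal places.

φ: split at 2 digits → 58° and 9.4453′; 58 + 9.4453/60 = 58.1574217
hemisphere S, so the sign is −
λ: split at 3 digits → 083° and 50.6492′; 83 + 50.6492/60 = 83.8441533
E → positive

-58.157422, 83.844153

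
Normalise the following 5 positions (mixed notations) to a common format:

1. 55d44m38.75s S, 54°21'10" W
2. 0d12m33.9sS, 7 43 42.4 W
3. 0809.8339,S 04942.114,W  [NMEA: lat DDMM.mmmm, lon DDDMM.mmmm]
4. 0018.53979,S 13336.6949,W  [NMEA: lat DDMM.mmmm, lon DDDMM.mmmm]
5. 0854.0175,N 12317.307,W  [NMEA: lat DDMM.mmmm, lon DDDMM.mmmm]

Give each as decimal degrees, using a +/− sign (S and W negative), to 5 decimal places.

1. -55.74410, -54.35278
2. -0.20942, -7.72844
3. -8.16390, -49.70190
4. -0.30900, -133.61158
5. 8.90029, -123.28845

Point 1:
  φ: 55 + 44/60 + 38.75/3600 = 55.744097
  S ⇒ negate
  Lon: 54 + 21/60 + 10/3600 = 54.352778
  W ⇒ negate
Point 2:
  Latitude: 0 + 12/60 + 33.9/3600 = 0.209417
  S → negative
  λ: 43′ + 42.4″ = 43.70667′; 7 + 43.70667/60 = 7.728444
  hemisphere W, so the sign is −
Point 3:
  Lat: split at 2 digits → 08° and 9.8339′; 8 + 9.8339/60 = 8.163898
  S → negative
  λ: degrees = first 3 digits = 49, minutes = 42.114; 49 + 42.114/60 = 49.701900
  W → negative
Point 4:
  Latitude: degrees = first 2 digits = 0, minutes = 18.53979; 0 + 18.53979/60 = 0.308997
  hemisphere S, so the sign is −
  Longitude: split at 3 digits → 133° and 36.6949′; 133 + 36.6949/60 = 133.611582
  W ⇒ negate
Point 5:
  φ: split at 2 digits → 08° and 54.0175′; 8 + 54.0175/60 = 8.900292
  N ⇒ keep positive
  Lon: split at 3 digits → 123° and 17.307′; 123 + 17.307/60 = 123.288450
  W ⇒ negate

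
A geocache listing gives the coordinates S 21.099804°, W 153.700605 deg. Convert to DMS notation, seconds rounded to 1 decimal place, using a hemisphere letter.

Latitude: 0.099804 × 60 = 5.98824′ → 5′, remainder × 60 = 59.294″
λ: 0.700605° → 42.03630′; 0.03630 × 60 = 2.178″

21°05′59.3″ S, 153°42′2.2″ W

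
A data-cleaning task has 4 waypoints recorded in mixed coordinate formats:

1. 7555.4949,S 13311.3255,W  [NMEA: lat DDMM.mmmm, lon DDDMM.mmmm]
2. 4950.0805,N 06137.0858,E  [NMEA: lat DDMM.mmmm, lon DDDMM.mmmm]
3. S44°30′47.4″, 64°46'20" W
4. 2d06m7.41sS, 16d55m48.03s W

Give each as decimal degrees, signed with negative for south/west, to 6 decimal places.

1. -75.924915, -133.188758
2. 49.834675, 61.618097
3. -44.513167, -64.772222
4. -2.102058, -16.930008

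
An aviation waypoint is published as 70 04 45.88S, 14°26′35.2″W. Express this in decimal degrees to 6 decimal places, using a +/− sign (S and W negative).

Latitude: 70 + 4/60 + 45.88/3600 = 70.0794111
hemisphere S, so the sign is −
λ: 14° + 26/60 + 35.2/3600 = 14 + 0.433333 + 0.009778 = 14.4431111
hemisphere W, so the sign is −

-70.079411, -14.443111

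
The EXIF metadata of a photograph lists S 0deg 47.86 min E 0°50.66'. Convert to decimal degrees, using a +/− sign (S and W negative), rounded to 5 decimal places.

-0.79767, 0.84433

φ: 0 + 47.86/60 = 0.797667
S ⇒ negate
λ: 50.66′ = 0.844333°; total 0.844333
E ⇒ keep positive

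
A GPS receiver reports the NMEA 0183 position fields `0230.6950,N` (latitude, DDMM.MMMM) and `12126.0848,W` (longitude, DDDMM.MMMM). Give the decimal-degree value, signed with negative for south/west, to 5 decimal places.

2.51158, -121.43475

φ: split at 2 digits → 02° and 30.695′; 2 + 30.695/60 = 2.511583
N ⇒ keep positive
Longitude: split at 3 digits → 121° and 26.0848′; 121 + 26.0848/60 = 121.434747
hemisphere W, so the sign is −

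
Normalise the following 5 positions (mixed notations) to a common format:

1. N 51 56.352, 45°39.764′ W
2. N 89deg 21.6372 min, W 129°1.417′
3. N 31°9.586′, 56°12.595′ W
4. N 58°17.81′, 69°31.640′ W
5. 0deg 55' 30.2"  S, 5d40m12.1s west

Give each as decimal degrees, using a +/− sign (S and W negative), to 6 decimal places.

1. 51.939200, -45.662733
2. 89.360620, -129.023617
3. 31.159767, -56.209917
4. 58.296833, -69.527333
5. -0.925056, -5.670028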